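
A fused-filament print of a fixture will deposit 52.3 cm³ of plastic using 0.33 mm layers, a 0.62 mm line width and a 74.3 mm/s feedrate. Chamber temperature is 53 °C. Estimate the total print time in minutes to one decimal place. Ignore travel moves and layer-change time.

Bead cross-section = 0.33 × 0.62 = 0.2046 mm².
Toolpath length = 52.3 cm³ / 0.2046 mm² = 52300 / 0.2046 = 255620.7 mm.
Print-move time = 255620.7 / 74.3, so 3440.4 s.
That's 3440.4 s → 57.3 minutes.

57.3 minutes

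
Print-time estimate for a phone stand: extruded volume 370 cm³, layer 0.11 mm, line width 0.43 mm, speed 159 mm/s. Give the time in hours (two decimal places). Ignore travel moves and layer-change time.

Line area = 0.11 × 0.43, so 0.0473 mm².
Total extruded path = 370000/0.0473 = 7822410.1 mm.
Time extruding: 7822410.1 / 159 → 49197.5 s.
49197.5 s = 13.67 hours.

13.67 hours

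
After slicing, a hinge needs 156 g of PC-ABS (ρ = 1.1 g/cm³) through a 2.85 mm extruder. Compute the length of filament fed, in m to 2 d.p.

22.23 m

Volume = 156 g / 1.1 g·cm⁻³ = 141.8182 cm³ = 141818.2 mm³.
Filament cross-section = π × (2.85/2)² = 6.3794 mm².
Length = 141818.2 / 6.3794 = 22230.65 mm = 22.23 m.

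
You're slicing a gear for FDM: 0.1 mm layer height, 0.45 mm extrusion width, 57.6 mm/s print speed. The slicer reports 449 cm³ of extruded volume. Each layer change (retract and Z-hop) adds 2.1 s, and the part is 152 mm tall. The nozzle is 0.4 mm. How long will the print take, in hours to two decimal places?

49.00 hours

Bead cross-section = 0.1 × 0.45 = 0.045 mm².
Path length: 449000 mm³ / 0.045 mm² → 9977777.8 mm.
Print-move time: 9977777.8 / 57.6 → 173225.3 s.
Number of layers: 152 / 0.1 → 1520 (rounded up).
Non-print overhead = 1520 × 2.1 = 3192 s.
Altogether 173225.3 + 3192 = 176417.3 s, i.e. 49.00 hours.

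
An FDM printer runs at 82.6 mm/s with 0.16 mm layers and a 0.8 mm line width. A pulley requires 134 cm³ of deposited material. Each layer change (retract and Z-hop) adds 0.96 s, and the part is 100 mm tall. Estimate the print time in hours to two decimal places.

Bead cross-section = 0.16 × 0.8 = 0.128 mm².
Path length: 134000 mm³ / 0.128 mm² → 1046875 mm.
Extrusion time = 1046875 / 82.6, so 12674 s.
Number of layers: 100 / 0.16 → 625 (rounded up).
Layer-change overhead = 625 × 0.96, so 600 s.
Total = 12674 + 600 = 13274 s = 3.69 hours.

3.69 hours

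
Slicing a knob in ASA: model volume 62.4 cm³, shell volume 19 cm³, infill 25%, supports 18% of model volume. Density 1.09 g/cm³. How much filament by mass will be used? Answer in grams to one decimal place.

Infill region = 62.4 − 19 = 43.4 cm³.
Infill deposited: 0.25 × 43.4 → 10.85 cm³.
Support = 0.18 × 62.4, so 11.232 cm³.
Total printed volume: 19 + 10.85 + 11.232 → 41.082 cm³.
Mass = 41.082 × 1.09 = 44.77938 g.

44.8 g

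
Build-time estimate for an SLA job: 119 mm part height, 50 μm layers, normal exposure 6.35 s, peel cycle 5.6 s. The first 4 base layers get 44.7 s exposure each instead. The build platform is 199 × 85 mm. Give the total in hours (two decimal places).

Number of layers: 119 / 0.05 → 2380 (rounded up).
Burn-in layers: 4 × (44.7 + 5.6) → 201.2 s.
Remaining layers: 2376 × (6.35 + 5.6) → 28393.2 s.
Total = 201.2 + 28393.2 = 28594.4 s = 7.94 hours.

7.94 hours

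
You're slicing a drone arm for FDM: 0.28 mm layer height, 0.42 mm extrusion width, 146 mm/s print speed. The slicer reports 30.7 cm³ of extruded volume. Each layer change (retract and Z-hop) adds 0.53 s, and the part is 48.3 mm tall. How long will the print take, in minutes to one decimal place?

31.3 minutes

Extrusion cross-section: 0.28 × 0.42 → 0.1176 mm².
Toolpath length = 30.7 cm³ / 0.1176 mm² = 30700 / 0.1176 = 261054.4 mm.
Print-move time: 261054.4 / 146 → 1788 s.
Layer count = ceil(48.3 / 0.28) = 173.
Z-hop total = 173 × 0.53 = 91.69 s.
Altogether 1788 + 91.69 = 1879.69 s, i.e. 31.3 minutes.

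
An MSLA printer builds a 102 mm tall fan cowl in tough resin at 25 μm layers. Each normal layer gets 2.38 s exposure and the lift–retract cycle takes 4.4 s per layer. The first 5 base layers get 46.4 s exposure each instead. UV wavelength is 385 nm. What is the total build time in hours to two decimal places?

7.75 hours

Layers = ⌈102/0.025⌉ = 4080.
Burn-in layers = 5 × (46.4 + 4.4) = 254 s.
Regular layers = 4075 × (2.38 + 4.4) = 27628.5 s.
Total = 254 + 27628.5 = 27882.5 s = 7.75 hours.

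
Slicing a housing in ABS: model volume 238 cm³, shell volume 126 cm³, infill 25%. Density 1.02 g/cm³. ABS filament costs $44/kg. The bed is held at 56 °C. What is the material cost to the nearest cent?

$6.91

Interior volume = 238 − 126, so 112 cm³.
Deposited infill = 0.25 × 112, so 28 cm³.
Deposited volume = 126 + 28 = 154 cm³.
Mass: 154 × 1.02 → 157.08 g.
At $44/kg: 157.08/1000 × 44 = $6.91.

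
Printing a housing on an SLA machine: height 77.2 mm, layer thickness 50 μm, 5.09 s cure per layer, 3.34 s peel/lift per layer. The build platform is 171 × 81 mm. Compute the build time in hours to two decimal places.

Layer count = ceil(77.2 / 0.05) = 1544.
Each layer takes = 5.09 + 3.34 = 8.43 s.
Build time: 1544 × 8.43 s = 13015.92 s, i.e. 3.62 hours.

3.62 hours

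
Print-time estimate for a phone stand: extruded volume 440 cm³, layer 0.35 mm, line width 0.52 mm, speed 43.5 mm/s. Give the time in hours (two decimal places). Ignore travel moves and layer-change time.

Extrusion cross-section = 0.35 × 0.52 = 0.182 mm².
Toolpath length = 440 cm³ / 0.182 mm² = 440000 / 0.182 = 2417582.4 mm.
Extrusion time = 2417582.4 / 43.5 = 55576.6 s.
In the requested units: 55576.6 s = 15.44 hours.

15.44 hours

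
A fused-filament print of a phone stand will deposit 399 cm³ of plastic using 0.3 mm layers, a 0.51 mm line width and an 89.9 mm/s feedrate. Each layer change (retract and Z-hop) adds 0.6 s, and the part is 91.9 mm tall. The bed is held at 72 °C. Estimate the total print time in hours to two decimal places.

Extrusion cross-section = 0.3 × 0.51 = 0.153 mm².
Path length: 399000 mm³ / 0.153 mm² → 2607843.1 mm.
Time extruding = 2607843.1 / 89.9 = 29008.3 s.
Layer count = ceil(91.9 / 0.3) = 307.
Z-hop total = 307 × 0.6, so 184.2 s.
Total = 29008.3 + 184.2 = 29192.5 s = 8.11 hours.

8.11 hours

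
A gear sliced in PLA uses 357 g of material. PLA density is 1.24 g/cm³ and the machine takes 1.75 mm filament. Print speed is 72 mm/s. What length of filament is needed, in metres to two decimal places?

Extruded volume: 357/1.24 = 287.9032 cm³ (287903.2 mm³).
Filament cross-section = π × (1.75/2)² = 2.4053 mm².
Length = 287903.2 / 2.4053 = 119695.34 mm = 119.70 m.

119.70 m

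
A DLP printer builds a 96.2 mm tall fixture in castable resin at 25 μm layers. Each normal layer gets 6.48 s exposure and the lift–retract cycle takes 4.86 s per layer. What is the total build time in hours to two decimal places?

Layer count = ceil(96.2 / 0.025) = 3848.
Each layer takes = 6.48 + 4.86 = 11.34 s.
Total = 3848 × 11.34 = 43636.32 s = 12.12 hours.

12.12 hours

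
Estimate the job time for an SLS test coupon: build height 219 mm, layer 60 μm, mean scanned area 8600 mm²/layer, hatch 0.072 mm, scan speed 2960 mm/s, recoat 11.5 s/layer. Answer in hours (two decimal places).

52.57 hours

Layer count = ceil(219 / 0.06) = 3650.
Per-layer scan distance = 8600 / 0.072, so 119444.4 mm.
Per-layer scan time = 119444.4 / 2960 = 40.3528 s.
Layer cycle = 40.3528 + 11.5 = 51.8528 s.
3650 layers × 51.8528 s/layer = 189262.72 s, i.e. 52.57 hours.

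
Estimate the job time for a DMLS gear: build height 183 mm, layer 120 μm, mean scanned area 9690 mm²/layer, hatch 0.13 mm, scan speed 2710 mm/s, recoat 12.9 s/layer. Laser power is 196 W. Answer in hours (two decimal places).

Layer count = ceil(183 / 0.12) = 1525.
Hatch length per layer = 9690 / 0.13 = 74538.5 mm.
Laser time per layer = 74538.5 / 2710 = 27.505 s.
Time per layer = 27.505 + 12.9, so 40.405 s.
Build time = 1525 × 40.405 = 61617.625 s = 17.12 hours.

17.12 hours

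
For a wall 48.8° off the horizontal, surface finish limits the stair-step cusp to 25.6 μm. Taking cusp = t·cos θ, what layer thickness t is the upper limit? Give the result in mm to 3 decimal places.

0.039 mm

cos(48.8°) = 0.6587; t_max = 0.0256/0.6587 = 0.039 mm.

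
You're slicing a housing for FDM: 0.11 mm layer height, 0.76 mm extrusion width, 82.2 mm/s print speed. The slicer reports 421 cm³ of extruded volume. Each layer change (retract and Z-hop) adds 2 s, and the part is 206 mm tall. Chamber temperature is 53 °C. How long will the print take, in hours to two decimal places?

18.06 hours

Extrusion cross-section: 0.11 × 0.76 → 0.0836 mm².
Total extruded path = 421000/0.0836 = 5035885.2 mm.
Print-move time = 5035885.2 / 82.2, so 61263.8 s.
Layer count = ceil(206 / 0.11) = 1873.
Layer-change overhead = 1873 × 2, so 3746 s.
Altogether 61263.8 + 3746 = 65009.8 s, i.e. 18.06 hours.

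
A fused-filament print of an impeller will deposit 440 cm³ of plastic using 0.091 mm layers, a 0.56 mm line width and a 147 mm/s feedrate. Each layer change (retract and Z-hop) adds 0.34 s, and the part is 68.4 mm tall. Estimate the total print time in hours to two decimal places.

Bead cross-section = 0.091 × 0.56, so 0.05096 mm².
Path length: 440000 mm³ / 0.05096 mm² → 8634222.9 mm.
Print-move time = 8634222.9 / 147 = 58736.2 s.
Number of layers: 68.4 / 0.091 → 752 (rounded up).
Layer-change overhead = 752 × 0.34, so 255.68 s.
Total = 58736.2 + 255.68 = 58991.88 s = 16.39 hours.

16.39 hours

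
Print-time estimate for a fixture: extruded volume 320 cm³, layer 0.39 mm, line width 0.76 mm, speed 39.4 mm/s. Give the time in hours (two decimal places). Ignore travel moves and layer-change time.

7.61 hours

Bead cross-section: 0.39 × 0.76 → 0.2964 mm².
Toolpath length = 320 cm³ / 0.2964 mm² = 320000 / 0.2964 = 1079622.1 mm.
Time extruding: 1079622.1 / 39.4 → 27401.6 s.
In the requested units: 27401.6 s = 7.61 hours.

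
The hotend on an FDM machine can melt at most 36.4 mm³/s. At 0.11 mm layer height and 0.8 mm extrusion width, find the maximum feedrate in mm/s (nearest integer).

A = 0.11 × 0.8 = 0.088 mm².
Max speed = 36.4 / 0.088 = 413.64 ≈ 414 mm/s.

414 mm/s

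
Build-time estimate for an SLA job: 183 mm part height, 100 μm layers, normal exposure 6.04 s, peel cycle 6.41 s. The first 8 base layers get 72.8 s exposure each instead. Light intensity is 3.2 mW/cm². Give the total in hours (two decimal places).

Number of layers: 183 / 0.1 → 1830 (rounded up).
Burn-in layers = 8 × (72.8 + 6.41) = 633.68 s.
Normal layers = 1822 × (6.04 + 6.41), so 22683.9 s.
Sum: 633.68 + 22683.9 = 23317.58 s → 6.48 hours.

6.48 hours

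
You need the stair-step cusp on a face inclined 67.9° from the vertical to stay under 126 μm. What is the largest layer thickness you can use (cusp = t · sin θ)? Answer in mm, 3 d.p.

0.136 mm

sin(67.9°) = 0.9265; t_max = 0.126/0.9265 = 0.136 mm.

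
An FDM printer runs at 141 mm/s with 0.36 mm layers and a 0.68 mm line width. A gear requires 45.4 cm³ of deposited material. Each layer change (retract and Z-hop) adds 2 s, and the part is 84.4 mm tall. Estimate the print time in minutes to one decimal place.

29.8 minutes

Line area = 0.36 × 0.68 = 0.2448 mm².
Toolpath length = 45.4 cm³ / 0.2448 mm² = 45400 / 0.2448 = 185457.5 mm.
Time extruding: 185457.5 / 141 → 1315.3 s.
Number of layers: 84.4 / 0.36 → 235 (rounded up).
Non-print overhead: 235 × 2 → 470 s.
Total = 1315.3 + 470 = 1785.3 s = 29.8 minutes.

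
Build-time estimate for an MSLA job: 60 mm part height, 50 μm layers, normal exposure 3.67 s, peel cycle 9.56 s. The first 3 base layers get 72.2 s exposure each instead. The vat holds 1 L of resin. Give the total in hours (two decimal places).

Number of layers: 60 / 0.05 → 1200 (rounded up).
Burn-in layers = 3 × (72.2 + 9.56) = 245.28 s.
Remaining layers = 1197 × (3.67 + 9.56) = 15836.31 s.
Total = 245.28 + 15836.31 = 16081.59 s = 4.47 hours.

4.47 hours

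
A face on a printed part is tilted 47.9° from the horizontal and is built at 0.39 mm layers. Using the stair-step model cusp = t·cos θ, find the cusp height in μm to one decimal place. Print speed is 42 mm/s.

cos(47.9°) = 0.6704, so cusp = 0.39 × 0.6704 = 0.261456 mm → 261.5 μm.

261.5 μm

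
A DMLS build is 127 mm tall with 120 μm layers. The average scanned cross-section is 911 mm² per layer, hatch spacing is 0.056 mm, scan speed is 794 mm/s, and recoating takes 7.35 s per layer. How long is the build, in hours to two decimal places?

8.19 hours

Layers = ⌈127/0.12⌉ = 1059.
Scan path per layer = 911 / 0.056, so 16267.9 mm.
Scan time per layer = 16267.9 / 794, so 20.4885 s.
Per-layer time: 20.4885 + 7.35 → 27.8385 s.
1059 layers × 27.8385 s/layer = 29480.9715 s, i.e. 8.19 hours.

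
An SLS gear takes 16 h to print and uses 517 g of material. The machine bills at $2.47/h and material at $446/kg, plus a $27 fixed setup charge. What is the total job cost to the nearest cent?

$297.10

Time charge = 2.47 × 16 = $39.52.
Material charge: 446 × 517/1000 → $230.582.
Total = 39.52 + 230.582 + 27 = 297.102 ≈ $297.10.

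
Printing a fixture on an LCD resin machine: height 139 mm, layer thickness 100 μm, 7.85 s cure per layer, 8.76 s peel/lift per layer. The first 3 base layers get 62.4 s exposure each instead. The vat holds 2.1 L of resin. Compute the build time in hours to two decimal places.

Number of layers: 139 / 0.1 → 1390 (rounded up).
Burn-in layers: 3 × (62.4 + 8.76) → 213.48 s.
Regular layers: 1387 × (7.85 + 8.76) → 23038.07 s.
Total = 213.48 + 23038.07 = 23251.55 s = 6.46 hours.

6.46 hours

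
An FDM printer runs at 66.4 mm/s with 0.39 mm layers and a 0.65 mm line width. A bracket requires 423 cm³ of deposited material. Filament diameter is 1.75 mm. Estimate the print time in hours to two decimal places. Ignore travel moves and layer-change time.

6.98 hours

Line area: 0.39 × 0.65 → 0.2535 mm².
Total extruded path = 423000/0.2535 = 1668639.1 mm.
Time extruding: 1668639.1 / 66.4 → 25130.1 s.
That's 25130.1 s → 6.98 hours.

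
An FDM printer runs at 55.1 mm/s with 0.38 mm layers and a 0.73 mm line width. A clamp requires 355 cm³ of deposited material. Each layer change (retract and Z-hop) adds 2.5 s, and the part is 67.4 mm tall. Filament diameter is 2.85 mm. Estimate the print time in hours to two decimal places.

Line area: 0.38 × 0.73 → 0.2774 mm².
Toolpath length = 355 cm³ / 0.2774 mm² = 355000 / 0.2774 = 1279740.4 mm.
Print-move time = 1279740.4 / 55.1, so 23225.8 s.
Layer count = ceil(67.4 / 0.38) = 178.
Layer-change overhead = 178 × 2.5, so 445 s.
Altogether 23225.8 + 445 = 23670.8 s, i.e. 6.58 hours.

6.58 hours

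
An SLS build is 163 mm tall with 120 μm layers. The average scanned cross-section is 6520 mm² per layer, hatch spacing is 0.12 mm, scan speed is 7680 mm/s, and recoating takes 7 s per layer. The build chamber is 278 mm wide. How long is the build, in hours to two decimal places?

5.31 hours

Layers = ⌈163/0.12⌉ = 1359.
Hatch length per layer = 6520 / 0.12, so 54333.3 mm.
Scan time per layer = 54333.3 / 7680, so 7.0746 s.
Per-layer time = 7.0746 + 7, so 14.0746 s.
1359 layers × 14.0746 s/layer = 19127.3814 s, i.e. 5.31 hours.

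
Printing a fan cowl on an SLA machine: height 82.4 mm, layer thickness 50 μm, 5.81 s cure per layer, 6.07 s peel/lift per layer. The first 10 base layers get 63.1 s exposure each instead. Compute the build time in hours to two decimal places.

5.60 hours

Number of layers: 82.4 / 0.05 → 1648 (rounded up).
Bottom layers = 10 × (63.1 + 6.07) = 691.7 s.
Remaining layers = 1638 × (5.81 + 6.07) = 19459.44 s.
Total = 691.7 + 19459.44 = 20151.14 s = 5.60 hours.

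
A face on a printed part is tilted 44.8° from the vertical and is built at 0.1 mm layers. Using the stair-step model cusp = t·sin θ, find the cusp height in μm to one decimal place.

70.5 μm

h_c = t·sin θ = 0.1 × 0.7046 = 0.07046 mm (70.5 μm).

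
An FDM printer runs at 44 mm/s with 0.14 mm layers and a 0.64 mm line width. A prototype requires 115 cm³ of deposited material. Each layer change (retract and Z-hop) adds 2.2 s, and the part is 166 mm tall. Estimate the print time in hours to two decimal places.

Bead cross-section: 0.14 × 0.64 → 0.0896 mm².
Path length: 115000 mm³ / 0.0896 mm² → 1283482.1 mm.
Extrusion time = 1283482.1 / 44 = 29170 s.
Layers = ⌈166/0.14⌉ = 1186.
Z-hop total = 1186 × 2.2, so 2609.2 s.
Altogether 29170 + 2609.2 = 31779.2 s, i.e. 8.83 hours.

8.83 hours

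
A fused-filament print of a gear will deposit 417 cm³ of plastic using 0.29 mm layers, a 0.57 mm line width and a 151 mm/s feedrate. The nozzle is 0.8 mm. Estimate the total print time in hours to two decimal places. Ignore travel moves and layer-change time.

Line area = 0.29 × 0.57, so 0.1653 mm².
Total extruded path = 417000/0.1653 = 2522686 mm.
Time extruding = 2522686 / 151, so 16706.5 s.
Converting: 16706.5 s = 4.64 hours.

4.64 hours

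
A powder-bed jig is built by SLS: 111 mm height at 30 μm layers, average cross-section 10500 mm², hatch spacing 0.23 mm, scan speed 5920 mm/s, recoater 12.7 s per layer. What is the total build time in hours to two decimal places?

20.98 hours

Layers = ⌈111/0.03⌉ = 3700.
Scan path per layer = 10500 / 0.23 = 45652.2 mm.
Per-layer scan time: 45652.2 / 5920 → 7.7115 s.
Layer cycle = 7.7115 + 12.7 = 20.4115 s.
Build time = 3700 × 20.4115 = 75522.55 s = 20.98 hours.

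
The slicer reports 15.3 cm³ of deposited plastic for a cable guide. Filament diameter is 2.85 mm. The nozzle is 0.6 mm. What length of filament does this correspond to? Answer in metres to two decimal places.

2.40 m

Cross-section of 2.85 mm filament: π·(2.85/2)² = 6.3794 mm².
L = 15300 mm³ / 6.3794 mm² = 2398.34 mm, i.e. 2.40 m.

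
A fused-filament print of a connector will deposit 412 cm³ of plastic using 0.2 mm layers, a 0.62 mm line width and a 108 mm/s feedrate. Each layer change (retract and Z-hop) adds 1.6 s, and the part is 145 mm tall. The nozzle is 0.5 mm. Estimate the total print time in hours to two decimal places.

Line area: 0.2 × 0.62 → 0.124 mm².
Total extruded path = 412000/0.124 = 3322580.6 mm.
Print-move time = 3322580.6 / 108, so 30764.6 s.
Layer count = ceil(145 / 0.2) = 725.
Layer-change overhead = 725 × 1.6 = 1160 s.
Total = 30764.6 + 1160 = 31924.6 s = 8.87 hours.

8.87 hours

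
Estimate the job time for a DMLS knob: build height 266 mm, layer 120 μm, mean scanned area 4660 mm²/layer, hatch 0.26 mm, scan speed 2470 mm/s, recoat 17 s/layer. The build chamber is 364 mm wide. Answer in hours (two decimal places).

Number of layers: 266 / 0.12 → 2217 (rounded up).
Scan path per layer = 4660 / 0.26 = 17923.1 mm.
Laser time per layer = 17923.1 / 2470 = 7.2563 s.
Per-layer time = 7.2563 + 17, so 24.2563 s.
Build time = 2217 × 24.2563 = 53776.2171 s = 14.94 hours.

14.94 hours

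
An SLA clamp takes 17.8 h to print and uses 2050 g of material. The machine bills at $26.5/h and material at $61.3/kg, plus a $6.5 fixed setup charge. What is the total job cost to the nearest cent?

Machine-time cost = 26.5 × 17.8 = $471.70.
Material charge: 61.3 × 2050/1000 → $125.665.
Total = 471.70 + 125.665 + 6.5 = 603.865 ≈ $603.87.

$603.87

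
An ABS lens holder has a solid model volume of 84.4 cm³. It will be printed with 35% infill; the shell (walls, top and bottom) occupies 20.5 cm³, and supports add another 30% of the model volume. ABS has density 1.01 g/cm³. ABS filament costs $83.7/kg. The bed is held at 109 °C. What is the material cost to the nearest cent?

$5.76

Interior volume: 84.4 − 20.5 → 63.9 cm³.
Infill deposited: 0.35 × 63.9 → 22.365 cm³.
Support: 0.30 × 84.4 → 25.32 cm³.
Total extruded: 20.5 + 22.365 + 25.32 → 68.185 cm³.
Mass = 68.185 × 1.01, so 68.86685 g.
At $83.7/kg: 68.86685/1000 × 83.7 = $5.76.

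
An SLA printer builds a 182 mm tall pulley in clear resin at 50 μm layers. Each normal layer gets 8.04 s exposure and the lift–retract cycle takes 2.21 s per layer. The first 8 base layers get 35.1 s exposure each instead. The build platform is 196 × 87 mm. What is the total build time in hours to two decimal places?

10.42 hours

Layer count = ceil(182 / 0.05) = 3640.
Bottom layers: 8 × (35.1 + 2.21) → 298.48 s.
Remaining layers: 3632 × (8.04 + 2.21) → 37228 s.
Total = 298.48 + 37228 = 37526.48 s = 10.42 hours.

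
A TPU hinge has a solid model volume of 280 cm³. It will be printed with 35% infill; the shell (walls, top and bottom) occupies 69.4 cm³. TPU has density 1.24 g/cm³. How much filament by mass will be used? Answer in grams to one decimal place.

Volume inside the shell: 280 − 69.4 → 210.6 cm³.
Deposited infill = 0.35 × 210.6 = 73.71 cm³.
Total extruded = 69.4 + 73.71, so 143.11 cm³.
Mass: 143.11 × 1.24 → 177.4564 g.

177.5 g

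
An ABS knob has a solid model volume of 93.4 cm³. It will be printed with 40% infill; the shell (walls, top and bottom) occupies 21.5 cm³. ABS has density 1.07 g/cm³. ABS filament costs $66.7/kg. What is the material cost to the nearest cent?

Infill region: 93.4 − 21.5 → 71.9 cm³.
Infill deposited: 0.40 × 71.9 → 28.76 cm³.
Deposited volume = 21.5 + 28.76, so 50.26 cm³.
Mass = 50.26 × 1.07, so 53.7782 g.
At $66.7/kg: 53.7782/1000 × 66.7 = $3.59.

$3.59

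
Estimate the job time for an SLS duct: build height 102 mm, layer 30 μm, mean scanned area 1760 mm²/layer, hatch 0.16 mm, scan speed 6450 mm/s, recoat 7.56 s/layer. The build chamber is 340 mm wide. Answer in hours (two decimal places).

8.75 hours

Layers = ⌈102/0.03⌉ = 3400.
Scan path per layer = 1760 / 0.16 = 11000 mm.
Per-layer scan time = 11000 / 6450, so 1.7054 s.
Layer cycle: 1.7054 + 7.56 → 9.2654 s.
Total: 3400 × 9.2654 s = 31502.36 s → 8.75 hours.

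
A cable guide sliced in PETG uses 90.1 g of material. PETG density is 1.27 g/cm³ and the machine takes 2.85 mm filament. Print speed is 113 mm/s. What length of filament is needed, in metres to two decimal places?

11.12 m

Extruded volume: 90.1/1.27 = 70.9449 cm³ (70944.9 mm³).
Filament cross-section = π × (2.85/2)² = 6.3794 mm².
L = V/A = 70944.9/6.3794 = 11120.94 mm → 11.12 m.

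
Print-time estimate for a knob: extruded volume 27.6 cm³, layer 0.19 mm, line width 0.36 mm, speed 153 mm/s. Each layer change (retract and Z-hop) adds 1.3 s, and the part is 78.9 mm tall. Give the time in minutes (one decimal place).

Extrusion cross-section = 0.19 × 0.36 = 0.0684 mm².
Total extruded path = 27600/0.0684 = 403508.8 mm.
Time extruding: 403508.8 / 153 → 2637.3 s.
Layer count = ceil(78.9 / 0.19) = 416.
Non-print overhead = 416 × 1.3 = 540.8 s.
Total = 2637.3 + 540.8 = 3178.1 s = 53.0 minutes.

53.0 minutes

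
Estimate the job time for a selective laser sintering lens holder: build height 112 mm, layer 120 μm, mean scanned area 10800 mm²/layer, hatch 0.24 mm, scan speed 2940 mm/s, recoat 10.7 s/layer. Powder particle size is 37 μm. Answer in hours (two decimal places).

Number of layers: 112 / 0.12 → 934 (rounded up).
Scan path per layer = 10800 / 0.24, so 45000 mm.
Per-layer scan time = 45000 / 2940 = 15.3061 s.
Per-layer time = 15.3061 + 10.7 = 26.0061 s.
Build time = 934 × 26.0061 = 24289.6974 s = 6.75 hours.

6.75 hours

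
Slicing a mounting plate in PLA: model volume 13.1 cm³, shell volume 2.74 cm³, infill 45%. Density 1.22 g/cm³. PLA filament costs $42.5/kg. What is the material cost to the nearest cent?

$0.38

Interior volume: 13.1 − 2.74 → 10.36 cm³.
Infill volume = 0.45 × 10.36 = 4.662 cm³.
Total printed volume: 2.74 + 4.662 → 7.402 cm³.
Mass: 7.402 × 1.22 → 9.03044 g.
Cost = 9.03044 g / 1000 × $42.5/kg = $0.38.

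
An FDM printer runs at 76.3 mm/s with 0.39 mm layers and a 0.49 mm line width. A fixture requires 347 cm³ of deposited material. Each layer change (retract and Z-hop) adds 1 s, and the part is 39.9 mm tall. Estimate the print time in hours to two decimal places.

6.64 hours

Extrusion cross-section = 0.39 × 0.49 = 0.1911 mm².
Total extruded path = 347000/0.1911 = 1815803.2 mm.
Extrusion time = 1815803.2 / 76.3 = 23798.2 s.
Number of layers: 39.9 / 0.39 → 103 (rounded up).
Layer-change overhead: 103 × 1 → 103 s.
Total = 23798.2 + 103 = 23901.2 s = 6.64 hours.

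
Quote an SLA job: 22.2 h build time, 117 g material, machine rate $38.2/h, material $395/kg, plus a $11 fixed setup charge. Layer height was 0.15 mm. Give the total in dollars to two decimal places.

$905.26

Time charge = 38.2 × 22.2, so $848.04.
Material charge = 395 × 117/1000 = $46.215.
Total = 848.04 + 46.215 + 11 = 905.255 ≈ $905.26.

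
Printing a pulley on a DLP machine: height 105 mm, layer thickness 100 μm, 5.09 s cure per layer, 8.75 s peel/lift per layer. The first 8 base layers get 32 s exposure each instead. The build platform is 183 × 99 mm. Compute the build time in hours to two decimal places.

Layers = ⌈105/0.1⌉ = 1050.
Bottom layers = 8 × (32 + 8.75) = 326 s.
Remaining layers = 1042 × (5.09 + 8.75) = 14421.28 s.
Total = 326 + 14421.28 = 14747.28 s = 4.10 hours.

4.10 hours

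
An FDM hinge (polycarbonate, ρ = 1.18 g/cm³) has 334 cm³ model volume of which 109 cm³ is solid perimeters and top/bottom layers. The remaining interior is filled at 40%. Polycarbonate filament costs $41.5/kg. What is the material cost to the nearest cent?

$9.75

Infill region = 334 − 109, so 225 cm³.
Infill volume: 0.40 × 225 → 90 cm³.
Deposited volume = 109 + 90, so 199 cm³.
Mass = 199 × 1.18 = 234.82 g.
At $41.5/kg: 234.82/1000 × 41.5 = $9.75.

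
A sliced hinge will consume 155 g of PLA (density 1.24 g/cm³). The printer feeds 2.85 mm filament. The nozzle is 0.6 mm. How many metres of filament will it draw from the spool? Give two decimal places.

Extruded volume: 155/1.24 = 125 cm³ (125000 mm³).
Cross-section of 2.85 mm filament: π·(2.85/2)² = 6.3794 mm².
L = V/A = 125000/6.3794 = 19594.32 mm → 19.59 m.

19.59 m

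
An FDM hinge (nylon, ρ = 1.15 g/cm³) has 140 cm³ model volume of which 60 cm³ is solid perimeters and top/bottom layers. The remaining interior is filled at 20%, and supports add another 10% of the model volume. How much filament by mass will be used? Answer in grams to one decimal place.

Infill region = 140 − 60, so 80 cm³.
Infill deposited = 0.20 × 80, so 16 cm³.
Support: 0.10 × 140 → 14 cm³.
Total printed volume = 60 + 16 + 14, so 90 cm³.
Mass: 90 × 1.15 → 103.5 g.

103.5 g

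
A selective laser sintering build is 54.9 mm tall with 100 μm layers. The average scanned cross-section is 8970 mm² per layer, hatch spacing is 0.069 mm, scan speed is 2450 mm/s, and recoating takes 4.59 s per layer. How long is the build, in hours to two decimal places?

Number of layers: 54.9 / 0.1 → 549 (rounded up).
Hatch length per layer = 8970 / 0.069, so 130000 mm.
Per-layer scan time: 130000 / 2450 → 53.0612 s.
Layer cycle = 53.0612 + 4.59, so 57.6512 s.
549 layers × 57.6512 s/layer = 31650.5088 s, i.e. 8.79 hours.

8.79 hours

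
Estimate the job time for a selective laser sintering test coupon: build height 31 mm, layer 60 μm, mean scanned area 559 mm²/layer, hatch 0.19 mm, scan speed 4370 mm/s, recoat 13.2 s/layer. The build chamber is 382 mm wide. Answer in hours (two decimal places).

1.99 hours

Layers = ⌈31/0.06⌉ = 517.
Hatch length per layer: 559 / 0.19 → 2942.1 mm.
Scan time per layer = 2942.1 / 4370 = 0.6732 s.
Per-layer time = 0.6732 + 13.2, so 13.8732 s.
Build time = 517 × 13.8732 = 7172.4444 s = 1.99 hours.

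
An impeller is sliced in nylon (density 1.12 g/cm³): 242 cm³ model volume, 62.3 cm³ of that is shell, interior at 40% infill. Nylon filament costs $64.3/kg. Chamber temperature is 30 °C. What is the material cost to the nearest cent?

$9.66

Volume inside the shell = 242 − 62.3, so 179.7 cm³.
Deposited infill = 0.40 × 179.7, so 71.88 cm³.
Total printed volume = 62.3 + 71.88, so 134.18 cm³.
Mass = 134.18 × 1.12 = 150.2816 g.
Cost = 150.2816 g / 1000 × $64.3/kg = $9.66.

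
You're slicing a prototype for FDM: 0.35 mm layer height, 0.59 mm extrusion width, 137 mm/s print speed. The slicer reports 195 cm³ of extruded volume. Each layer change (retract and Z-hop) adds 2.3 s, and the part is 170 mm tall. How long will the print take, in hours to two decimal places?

2.23 hours

Bead cross-section: 0.35 × 0.59 → 0.2065 mm².
Total extruded path = 195000/0.2065 = 944309.9 mm.
Print-move time = 944309.9 / 137, so 6892.8 s.
Layer count = ceil(170 / 0.35) = 486.
Z-hop total = 486 × 2.3, so 1117.8 s.
Altogether 6892.8 + 1117.8 = 8010.6 s, i.e. 2.23 hours.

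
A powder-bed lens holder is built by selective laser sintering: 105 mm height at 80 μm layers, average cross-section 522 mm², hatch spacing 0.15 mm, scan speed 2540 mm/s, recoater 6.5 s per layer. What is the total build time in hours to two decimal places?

2.87 hours

Number of layers: 105 / 0.08 → 1313 (rounded up).
Hatch length per layer: 522 / 0.15 → 3480 mm.
Laser time per layer = 3480 / 2540 = 1.3701 s.
Time per layer = 1.3701 + 6.5, so 7.8701 s.
1313 layers × 7.8701 s/layer = 10333.4413 s, i.e. 2.87 hours.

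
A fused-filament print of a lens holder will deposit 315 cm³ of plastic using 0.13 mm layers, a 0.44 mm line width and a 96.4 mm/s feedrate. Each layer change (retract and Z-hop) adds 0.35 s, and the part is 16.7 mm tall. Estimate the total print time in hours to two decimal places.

15.88 hours

Line area = 0.13 × 0.44, so 0.0572 mm².
Total extruded path = 315000/0.0572 = 5506993 mm.
Extrusion time = 5506993 / 96.4, so 57126.5 s.
Layer count = ceil(16.7 / 0.13) = 129.
Non-print overhead: 129 × 0.35 → 45.15 s.
Total = 57126.5 + 45.15 = 57171.65 s = 15.88 hours.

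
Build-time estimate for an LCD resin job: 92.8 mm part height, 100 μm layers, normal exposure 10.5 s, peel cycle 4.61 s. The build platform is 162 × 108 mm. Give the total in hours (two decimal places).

3.90 hours

Layer count = ceil(92.8 / 0.1) = 928.
Cycle time = 10.5 + 4.61, so 15.11 s.
Total = 928 × 15.11 = 14022.08 s = 3.90 hours.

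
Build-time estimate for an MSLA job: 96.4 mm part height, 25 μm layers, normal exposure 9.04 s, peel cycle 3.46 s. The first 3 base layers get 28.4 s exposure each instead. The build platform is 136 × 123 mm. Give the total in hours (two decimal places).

Number of layers: 96.4 / 0.025 → 3856 (rounded up).
Bottom layers: 3 × (28.4 + 3.46) → 95.58 s.
Remaining layers = 3853 × (9.04 + 3.46), so 48162.5 s.
Sum: 95.58 + 48162.5 = 48258.08 s → 13.41 hours.

13.41 hours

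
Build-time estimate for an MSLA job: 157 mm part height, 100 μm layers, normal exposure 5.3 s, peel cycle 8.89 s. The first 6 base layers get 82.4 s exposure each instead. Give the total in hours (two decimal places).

6.32 hours

Layer count = ceil(157 / 0.1) = 1570.
Burn-in layers = 6 × (82.4 + 8.89), so 547.74 s.
Normal layers = 1564 × (5.3 + 8.89), so 22193.16 s.
Total = 547.74 + 22193.16 = 22740.9 s = 6.32 hours.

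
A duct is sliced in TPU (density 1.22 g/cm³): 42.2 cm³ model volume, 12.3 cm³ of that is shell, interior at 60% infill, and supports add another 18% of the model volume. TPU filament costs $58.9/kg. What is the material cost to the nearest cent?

$2.72

Volume inside the shell = 42.2 − 12.3 = 29.9 cm³.
Infill volume = 0.60 × 29.9 = 17.94 cm³.
Support = 0.18 × 42.2 = 7.596 cm³.
Total printed volume = 12.3 + 17.94 + 7.596 = 37.836 cm³.
Mass = 37.836 × 1.22 = 46.15992 g.
At $58.9/kg: 46.15992/1000 × 58.9 = $2.72.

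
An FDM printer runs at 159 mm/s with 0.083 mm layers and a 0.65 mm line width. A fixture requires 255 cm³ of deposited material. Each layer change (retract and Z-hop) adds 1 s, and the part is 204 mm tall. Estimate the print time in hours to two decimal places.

Extrusion cross-section = 0.083 × 0.65 = 0.05395 mm².
Total extruded path = 255000/0.05395 = 4726598.7 mm.
Print-move time = 4726598.7 / 159, so 29727 s.
Layers = ⌈204/0.083⌉ = 2458.
Z-hop total: 2458 × 1 → 2458 s.
Total = 29727 + 2458 = 32185 s = 8.94 hours.

8.94 hours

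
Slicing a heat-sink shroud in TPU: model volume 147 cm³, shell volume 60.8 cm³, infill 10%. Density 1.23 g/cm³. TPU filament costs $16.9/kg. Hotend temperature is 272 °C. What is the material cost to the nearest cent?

Infill region = 147 − 60.8 = 86.2 cm³.
Infill volume = 0.10 × 86.2, so 8.62 cm³.
Deposited volume = 60.8 + 8.62, so 69.42 cm³.
Mass = 69.42 × 1.23 = 85.3866 g.
At $16.9/kg: 85.3866/1000 × 16.9 = $1.44.

$1.44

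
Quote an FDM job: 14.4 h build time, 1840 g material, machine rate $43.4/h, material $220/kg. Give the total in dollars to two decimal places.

$1029.76

Machine cost = 43.4 × 14.4 = $624.96.
Material charge: 220 × 1840/1000 → $404.80.
Total = 624.96 + 404.80 = $1029.76.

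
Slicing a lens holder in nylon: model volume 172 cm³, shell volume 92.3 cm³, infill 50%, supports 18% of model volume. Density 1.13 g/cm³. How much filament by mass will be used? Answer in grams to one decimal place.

Infill region: 172 − 92.3 → 79.7 cm³.
Infill deposited: 0.50 × 79.7 → 39.85 cm³.
Support = 0.18 × 172 = 30.96 cm³.
Total extruded: 92.3 + 39.85 + 30.96 → 163.11 cm³.
Mass = 163.11 × 1.13 = 184.3143 g.

184.3 g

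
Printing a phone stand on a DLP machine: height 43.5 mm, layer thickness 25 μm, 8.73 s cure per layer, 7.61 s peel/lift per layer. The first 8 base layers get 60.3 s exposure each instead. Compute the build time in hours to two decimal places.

Layers = ⌈43.5/0.025⌉ = 1740.
Bottom layers = 8 × (60.3 + 7.61), so 543.28 s.
Normal layers = 1732 × (8.73 + 7.61), so 28300.88 s.
Total = 543.28 + 28300.88 = 28844.16 s = 8.01 hours.

8.01 hours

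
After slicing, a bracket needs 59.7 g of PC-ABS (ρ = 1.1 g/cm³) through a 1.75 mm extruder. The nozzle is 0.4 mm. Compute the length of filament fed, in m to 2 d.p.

22.56 m

Extruded volume: 59.7/1.1 = 54.2727 cm³ (54272.7 mm³).
A = π r² = π × 0.875² = 2.4053 mm².
L = V/A = 54272.7/2.4053 = 22563.8 mm → 22.56 m.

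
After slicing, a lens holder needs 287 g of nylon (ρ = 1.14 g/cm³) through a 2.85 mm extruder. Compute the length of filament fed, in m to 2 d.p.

39.46 m

Volume = 287 g / 1.14 g·cm⁻³ = 251.7544 cm³ = 251754.4 mm³.
Filament cross-section = π × (2.85/2)² = 6.3794 mm².
L = V/A = 251754.4/6.3794 = 39463.65 mm → 39.46 m.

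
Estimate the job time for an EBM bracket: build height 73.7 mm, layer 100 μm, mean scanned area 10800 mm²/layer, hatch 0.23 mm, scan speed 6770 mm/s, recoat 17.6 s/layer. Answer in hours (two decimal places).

5.02 hours

Layers = ⌈73.7/0.1⌉ = 737.
Per-layer scan distance = 10800 / 0.23, so 46956.5 mm.
Scan time per layer: 46956.5 / 6770 → 6.936 s.
Layer cycle: 6.936 + 17.6 → 24.536 s.
Build time = 737 × 24.536 = 18083.032 s = 5.02 hours.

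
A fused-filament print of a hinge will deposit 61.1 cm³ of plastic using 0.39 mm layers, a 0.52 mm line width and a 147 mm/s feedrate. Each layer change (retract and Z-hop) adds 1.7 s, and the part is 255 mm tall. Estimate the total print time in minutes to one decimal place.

Line area = 0.39 × 0.52, so 0.2028 mm².
Total extruded path = 61100/0.2028 = 301282.1 mm.
Extrusion time = 301282.1 / 147, so 2049.5 s.
Layer count = ceil(255 / 0.39) = 654.
Z-hop total = 654 × 1.7 = 1111.8 s.
Altogether 2049.5 + 1111.8 = 3161.3 s, i.e. 52.7 minutes.

52.7 minutes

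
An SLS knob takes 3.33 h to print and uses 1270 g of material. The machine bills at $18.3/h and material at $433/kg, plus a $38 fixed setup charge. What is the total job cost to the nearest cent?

$648.85

Machine-time cost = 18.3 × 3.33 = $60.939.
Material charge = 433 × 1270/1000 = $549.91.
Total = 60.939 + 549.91 + 38 = 648.849 ≈ $648.85.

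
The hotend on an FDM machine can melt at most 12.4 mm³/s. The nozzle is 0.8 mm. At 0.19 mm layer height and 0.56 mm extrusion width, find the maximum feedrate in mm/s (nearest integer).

Bead cross-section = 0.19 × 0.56 = 0.1064 mm².
v_max = Q/A = 12.4/0.1064 = 116.54 mm/s → 117 mm/s.

117 mm/s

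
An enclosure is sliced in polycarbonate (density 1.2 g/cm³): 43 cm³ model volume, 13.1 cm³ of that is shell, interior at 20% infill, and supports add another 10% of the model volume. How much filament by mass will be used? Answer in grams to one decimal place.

28.1 g

Infill region = 43 − 13.1, so 29.9 cm³.
Infill volume = 0.20 × 29.9, so 5.98 cm³.
Support = 0.10 × 43 = 4.3 cm³.
Total printed volume = 13.1 + 5.98 + 4.3, so 23.38 cm³.
Mass = 23.38 × 1.2 = 28.056 g.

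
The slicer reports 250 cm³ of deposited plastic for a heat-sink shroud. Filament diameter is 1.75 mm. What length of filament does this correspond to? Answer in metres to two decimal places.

Filament cross-section = π × (1.75/2)² = 2.4053 mm².
L = 250000 mm³ / 2.4053 mm² = 103937.14 mm, i.e. 103.94 m.

103.94 m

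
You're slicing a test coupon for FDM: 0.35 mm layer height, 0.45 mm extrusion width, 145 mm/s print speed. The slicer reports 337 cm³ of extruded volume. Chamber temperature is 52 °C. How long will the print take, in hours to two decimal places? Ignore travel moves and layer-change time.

Extrusion cross-section = 0.35 × 0.45, so 0.1575 mm².
Toolpath length = 337 cm³ / 0.1575 mm² = 337000 / 0.1575 = 2139682.5 mm.
Time extruding = 2139682.5 / 145, so 14756.4 s.
That's 14756.4 s → 4.10 hours.

4.10 hours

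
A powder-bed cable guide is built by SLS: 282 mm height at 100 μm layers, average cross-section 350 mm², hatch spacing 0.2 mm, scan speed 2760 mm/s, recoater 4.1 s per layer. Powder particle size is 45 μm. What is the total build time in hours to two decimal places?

3.71 hours

Layer count = ceil(282 / 0.1) = 2820.
Hatch length per layer: 350 / 0.2 → 1750 mm.
Scan time per layer = 1750 / 2760 = 0.6341 s.
Time per layer = 0.6341 + 4.1, so 4.7341 s.
2820 layers × 4.7341 s/layer = 13350.162 s, i.e. 3.71 hours.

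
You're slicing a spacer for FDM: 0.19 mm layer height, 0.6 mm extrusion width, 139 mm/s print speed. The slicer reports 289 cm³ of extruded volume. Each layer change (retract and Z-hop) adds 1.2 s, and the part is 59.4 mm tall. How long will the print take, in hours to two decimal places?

Extrusion cross-section = 0.19 × 0.6 = 0.114 mm².
Total extruded path = 289000/0.114 = 2535087.7 mm.
Time extruding: 2535087.7 / 139 → 18238 s.
Layer count = ceil(59.4 / 0.19) = 313.
Z-hop total = 313 × 1.2, so 375.6 s.
Total = 18238 + 375.6 = 18613.6 s = 5.17 hours.

5.17 hours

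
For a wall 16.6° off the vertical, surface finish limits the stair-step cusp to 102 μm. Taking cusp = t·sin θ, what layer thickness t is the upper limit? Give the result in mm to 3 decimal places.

0.357 mm

sin(16.6°) = 0.2857; t_max = 0.102/0.2857 = 0.357 mm.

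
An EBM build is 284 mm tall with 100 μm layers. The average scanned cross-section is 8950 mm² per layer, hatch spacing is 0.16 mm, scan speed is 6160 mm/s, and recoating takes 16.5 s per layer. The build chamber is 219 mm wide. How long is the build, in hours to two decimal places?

Number of layers: 284 / 0.1 → 2840 (rounded up).
Hatch length per layer = 8950 / 0.16, so 55937.5 mm.
Per-layer scan time: 55937.5 / 6160 → 9.0808 s.
Per-layer time = 9.0808 + 16.5, so 25.5808 s.
2840 layers × 25.5808 s/layer = 72649.472 s, i.e. 20.18 hours.

20.18 hours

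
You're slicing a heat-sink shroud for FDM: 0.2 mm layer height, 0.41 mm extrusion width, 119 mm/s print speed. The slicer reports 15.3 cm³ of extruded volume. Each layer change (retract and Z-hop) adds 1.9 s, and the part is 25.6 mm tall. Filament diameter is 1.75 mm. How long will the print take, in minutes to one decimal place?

Extrusion cross-section = 0.2 × 0.41 = 0.082 mm².
Toolpath length = 15.3 cm³ / 0.082 mm² = 15300 / 0.082 = 186585.4 mm.
Time extruding: 186585.4 / 119 → 1567.9 s.
Layers = ⌈25.6/0.2⌉ = 128.
Non-print overhead: 128 × 1.9 → 243.2 s.
Altogether 1567.9 + 243.2 = 1811.1 s, i.e. 30.2 minutes.

30.2 minutes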